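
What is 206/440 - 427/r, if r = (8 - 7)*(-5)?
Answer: 18891/220 ≈ 85.868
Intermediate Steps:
r = -5 (r = 1*(-5) = -5)
206/440 - 427/r = 206/440 - 427/(-5) = 206*(1/440) - 427*(-⅕) = 103/220 + 427/5 = 18891/220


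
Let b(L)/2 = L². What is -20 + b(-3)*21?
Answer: 358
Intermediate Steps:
b(L) = 2*L²
-20 + b(-3)*21 = -20 + (2*(-3)²)*21 = -20 + (2*9)*21 = -20 + 18*21 = -20 + 378 = 358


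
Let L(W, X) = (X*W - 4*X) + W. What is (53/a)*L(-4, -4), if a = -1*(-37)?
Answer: 1484/37 ≈ 40.108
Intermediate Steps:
L(W, X) = W - 4*X + W*X (L(W, X) = (W*X - 4*X) + W = (-4*X + W*X) + W = W - 4*X + W*X)
a = 37
(53/a)*L(-4, -4) = (53/37)*(-4 - 4*(-4) - 4*(-4)) = (53*(1/37))*(-4 + 16 + 16) = (53/37)*28 = 1484/37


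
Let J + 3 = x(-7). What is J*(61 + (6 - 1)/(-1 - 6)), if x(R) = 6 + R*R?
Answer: 21944/7 ≈ 3134.9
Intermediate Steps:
x(R) = 6 + R²
J = 52 (J = -3 + (6 + (-7)²) = -3 + (6 + 49) = -3 + 55 = 52)
J*(61 + (6 - 1)/(-1 - 6)) = 52*(61 + (6 - 1)/(-1 - 6)) = 52*(61 + 5/(-7)) = 52*(61 - ⅐*5) = 52*(61 - 5/7) = 52*(422/7) = 21944/7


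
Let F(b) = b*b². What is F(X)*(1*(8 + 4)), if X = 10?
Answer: 12000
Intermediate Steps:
F(b) = b³
F(X)*(1*(8 + 4)) = 10³*(1*(8 + 4)) = 1000*(1*12) = 1000*12 = 12000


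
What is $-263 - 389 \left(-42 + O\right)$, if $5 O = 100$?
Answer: $8295$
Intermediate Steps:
$O = 20$ ($O = \frac{1}{5} \cdot 100 = 20$)
$-263 - 389 \left(-42 + O\right) = -263 - 389 \left(-42 + 20\right) = -263 - -8558 = -263 + 8558 = 8295$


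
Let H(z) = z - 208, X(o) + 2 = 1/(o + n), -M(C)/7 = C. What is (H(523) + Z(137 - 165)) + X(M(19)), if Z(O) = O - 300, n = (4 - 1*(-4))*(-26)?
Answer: -5116/341 ≈ -15.003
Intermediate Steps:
n = -208 (n = (4 + 4)*(-26) = 8*(-26) = -208)
M(C) = -7*C
X(o) = -2 + 1/(-208 + o) (X(o) = -2 + 1/(o - 208) = -2 + 1/(-208 + o))
H(z) = -208 + z
Z(O) = -300 + O
(H(523) + Z(137 - 165)) + X(M(19)) = ((-208 + 523) + (-300 + (137 - 165))) + (417 - (-14)*19)/(-208 - 7*19) = (315 + (-300 - 28)) + (417 - 2*(-133))/(-208 - 133) = (315 - 328) + (417 + 266)/(-341) = -13 - 1/341*683 = -13 - 683/341 = -5116/341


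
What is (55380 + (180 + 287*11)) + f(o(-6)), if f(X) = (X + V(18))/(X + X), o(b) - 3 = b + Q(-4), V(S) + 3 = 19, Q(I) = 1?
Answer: 117427/2 ≈ 58714.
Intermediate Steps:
V(S) = 16 (V(S) = -3 + 19 = 16)
o(b) = 4 + b (o(b) = 3 + (b + 1) = 3 + (1 + b) = 4 + b)
f(X) = (16 + X)/(2*X) (f(X) = (X + 16)/(X + X) = (16 + X)/((2*X)) = (16 + X)*(1/(2*X)) = (16 + X)/(2*X))
(55380 + (180 + 287*11)) + f(o(-6)) = (55380 + (180 + 287*11)) + (16 + (4 - 6))/(2*(4 - 6)) = (55380 + (180 + 3157)) + (1/2)*(16 - 2)/(-2) = (55380 + 3337) + (1/2)*(-1/2)*14 = 58717 - 7/2 = 117427/2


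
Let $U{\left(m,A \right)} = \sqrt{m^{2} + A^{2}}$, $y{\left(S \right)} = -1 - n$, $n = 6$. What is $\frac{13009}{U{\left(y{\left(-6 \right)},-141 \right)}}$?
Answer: $\frac{13009 \sqrt{19930}}{19930} \approx 92.149$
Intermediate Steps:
$y{\left(S \right)} = -7$ ($y{\left(S \right)} = -1 - 6 = -7$)
$U{\left(m,A \right)} = \sqrt{A^{2} + m^{2}}$
$\frac{13009}{U{\left(y{\left(-6 \right)},-141 \right)}} = \frac{13009}{\sqrt{\left(-141\right)^{2} + \left(-7\right)^{2}}} = \frac{13009}{\sqrt{19881 + 49}} = \frac{13009}{\sqrt{19930}} = 13009 \frac{\sqrt{19930}}{19930} = \frac{13009 \sqrt{19930}}{19930}$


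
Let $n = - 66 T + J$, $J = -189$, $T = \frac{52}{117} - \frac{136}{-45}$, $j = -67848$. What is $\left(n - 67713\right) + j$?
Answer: $- \frac{679894}{5} \approx -1.3598 \cdot 10^{5}$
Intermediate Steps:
$T = \frac{52}{15}$ ($T = 52 \cdot \frac{1}{117} - - \frac{136}{45} = \frac{4}{9} + \frac{136}{45} = \frac{52}{15} \approx 3.4667$)
$n = - \frac{2089}{5}$ ($n = \left(-66\right) \frac{52}{15} - 189 = - \frac{1144}{5} - 189 = - \frac{2089}{5} \approx -417.8$)
$\left(n - 67713\right) + j = \left(- \frac{2089}{5} - 67713\right) - 67848 = - \frac{340654}{5} - 67848 = - \frac{679894}{5}$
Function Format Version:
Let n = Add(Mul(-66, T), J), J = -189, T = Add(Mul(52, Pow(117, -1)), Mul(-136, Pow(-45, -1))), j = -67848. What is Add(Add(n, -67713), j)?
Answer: Rational(-679894, 5) ≈ -1.3598e+5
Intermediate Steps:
T = Rational(52, 15) (T = Add(Mul(52, Rational(1, 117)), Mul(-136, Rational(-1, 45))) = Add(Rational(4, 9), Rational(136, 45)) = Rational(52, 15) ≈ 3.4667)
n = Rational(-2089, 5) (n = Add(Mul(-66, Rational(52, 15)), -189) = Add(Rational(-1144, 5), -189) = Rational(-2089, 5) ≈ -417.80)
Add(Add(n, -67713), j) = Add(Add(Rational(-2089, 5), -67713), -67848) = Add(Rational(-340654, 5), -67848) = Rational(-679894, 5)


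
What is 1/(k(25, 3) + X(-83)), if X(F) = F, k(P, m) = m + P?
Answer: -1/55 ≈ -0.018182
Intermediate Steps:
k(P, m) = P + m
1/(k(25, 3) + X(-83)) = 1/((25 + 3) - 83) = 1/(28 - 83) = 1/(-55) = -1/55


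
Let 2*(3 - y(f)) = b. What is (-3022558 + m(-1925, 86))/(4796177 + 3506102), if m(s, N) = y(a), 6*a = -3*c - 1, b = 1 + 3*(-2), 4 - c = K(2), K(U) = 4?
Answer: -6045105/16604558 ≈ -0.36406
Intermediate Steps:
c = 0 (c = 4 - 1*4 = 4 - 4 = 0)
b = -5 (b = 1 - 6 = -5)
a = -⅙ (a = (-3*0 - 1)/6 = (0 - 1)/6 = (⅙)*(-1) = -⅙ ≈ -0.16667)
y(f) = 11/2 (y(f) = 3 - ½*(-5) = 3 + 5/2 = 11/2)
m(s, N) = 11/2
(-3022558 + m(-1925, 86))/(4796177 + 3506102) = (-3022558 + 11/2)/(4796177 + 3506102) = -6045105/2/8302279 = -6045105/2*1/8302279 = -6045105/16604558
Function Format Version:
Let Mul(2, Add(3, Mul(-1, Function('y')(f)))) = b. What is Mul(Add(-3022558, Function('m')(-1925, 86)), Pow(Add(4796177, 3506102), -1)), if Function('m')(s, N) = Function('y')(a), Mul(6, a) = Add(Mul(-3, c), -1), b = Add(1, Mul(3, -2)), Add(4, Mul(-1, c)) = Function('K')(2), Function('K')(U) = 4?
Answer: Rational(-6045105, 16604558) ≈ -0.36406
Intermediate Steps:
c = 0 (c = Add(4, Mul(-1, 4)) = Add(4, -4) = 0)
b = -5 (b = Add(1, -6) = -5)
a = Rational(-1, 6) (a = Mul(Rational(1, 6), Add(Mul(-3, 0), -1)) = Mul(Rational(1, 6), Add(0, -1)) = Mul(Rational(1, 6), -1) = Rational(-1, 6) ≈ -0.16667)
Function('y')(f) = Rational(11, 2) (Function('y')(f) = Add(3, Mul(Rational(-1, 2), -5)) = Add(3, Rational(5, 2)) = Rational(11, 2))
Function('m')(s, N) = Rational(11, 2)
Mul(Add(-3022558, Function('m')(-1925, 86)), Pow(Add(4796177, 3506102), -1)) = Mul(Add(-3022558, Rational(11, 2)), Pow(Add(4796177, 3506102), -1)) = Mul(Rational(-6045105, 2), Pow(8302279, -1)) = Mul(Rational(-6045105, 2), Rational(1, 8302279)) = Rational(-6045105, 16604558)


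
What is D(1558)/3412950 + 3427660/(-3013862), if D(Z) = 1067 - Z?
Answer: -5849956001621/5143080156450 ≈ -1.1374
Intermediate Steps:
D(1558)/3412950 + 3427660/(-3013862) = (1067 - 1*1558)/3412950 + 3427660/(-3013862) = (1067 - 1558)*(1/3412950) + 3427660*(-1/3013862) = -491*1/3412950 - 1713830/1506931 = -491/3412950 - 1713830/1506931 = -5849956001621/5143080156450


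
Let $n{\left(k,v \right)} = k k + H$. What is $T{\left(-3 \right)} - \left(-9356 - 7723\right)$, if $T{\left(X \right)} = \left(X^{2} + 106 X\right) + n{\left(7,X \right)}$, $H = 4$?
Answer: $16823$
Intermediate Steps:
$n{\left(k,v \right)} = 4 + k^{2}$ ($n{\left(k,v \right)} = k k + 4 = k^{2} + 4 = 4 + k^{2}$)
$T{\left(X \right)} = 53 + X^{2} + 106 X$ ($T{\left(X \right)} = \left(X^{2} + 106 X\right) + \left(4 + 7^{2}\right) = \left(X^{2} + 106 X\right) + \left(4 + 49\right) = \left(X^{2} + 106 X\right) + 53 = 53 + X^{2} + 106 X$)
$T{\left(-3 \right)} - \left(-9356 - 7723\right) = \left(53 + \left(-3\right)^{2} + 106 \left(-3\right)\right) - \left(-9356 - 7723\right) = \left(53 + 9 - 318\right) - \left(-9356 - 7723\right) = -256 - -17079 = -256 + 17079 = 16823$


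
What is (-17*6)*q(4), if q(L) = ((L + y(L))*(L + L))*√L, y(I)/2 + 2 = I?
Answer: -13056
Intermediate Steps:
y(I) = -4 + 2*I
q(L) = 2*L^(3/2)*(-4 + 3*L) (q(L) = ((L + (-4 + 2*L))*(L + L))*√L = ((-4 + 3*L)*(2*L))*√L = (2*L*(-4 + 3*L))*√L = 2*L^(3/2)*(-4 + 3*L))
(-17*6)*q(4) = (-17*6)*(4^(3/2)*(-8 + 6*4)) = -816*(-8 + 24) = -816*16 = -102*128 = -13056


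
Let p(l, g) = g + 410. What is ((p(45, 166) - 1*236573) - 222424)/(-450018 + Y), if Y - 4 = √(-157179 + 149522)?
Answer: 206295867894/202512607853 + 458421*I*√7657/202512607853 ≈ 1.0187 + 0.00019808*I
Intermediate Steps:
Y = 4 + I*√7657 (Y = 4 + √(-157179 + 149522) = 4 + √(-7657) = 4 + I*√7657 ≈ 4.0 + 87.504*I)
p(l, g) = 410 + g
((p(45, 166) - 1*236573) - 222424)/(-450018 + Y) = (((410 + 166) - 1*236573) - 222424)/(-450018 + (4 + I*√7657)) = ((576 - 236573) - 222424)/(-450014 + I*√7657) = (-235997 - 222424)/(-450014 + I*√7657) = -458421/(-450014 + I*√7657)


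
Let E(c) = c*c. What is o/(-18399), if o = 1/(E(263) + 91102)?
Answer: -1/2948826129 ≈ -3.3912e-10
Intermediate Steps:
E(c) = c²
o = 1/160271 (o = 1/(263² + 91102) = 1/(69169 + 91102) = 1/160271 ≈ 6.2394e-6)
o/(-18399) = (1/160271)/(-18399) = (1/160271)*(-1/18399) = -1/2948826129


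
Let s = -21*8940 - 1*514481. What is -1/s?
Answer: 1/702221 ≈ 1.4241e-6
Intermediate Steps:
s = -702221 (s = -187740 - 514481 = -702221)
-1/s = -1/(-702221) = -1*(-1/702221) = 1/702221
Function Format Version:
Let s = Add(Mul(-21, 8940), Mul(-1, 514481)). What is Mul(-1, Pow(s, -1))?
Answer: Rational(1, 702221) ≈ 1.4241e-6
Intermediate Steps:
s = -702221 (s = Add(-187740, -514481) = -702221)
Mul(-1, Pow(s, -1)) = Mul(-1, Pow(-702221, -1)) = Mul(-1, Rational(-1, 702221)) = Rational(1, 702221)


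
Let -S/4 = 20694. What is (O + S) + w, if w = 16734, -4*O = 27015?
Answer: -291183/4 ≈ -72796.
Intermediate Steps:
S = -82776 (S = -4*20694 = -82776)
O = -27015/4 (O = -1/4*27015 = -27015/4 ≈ -6753.8)
(O + S) + w = (-27015/4 - 82776) + 16734 = -358119/4 + 16734 = -291183/4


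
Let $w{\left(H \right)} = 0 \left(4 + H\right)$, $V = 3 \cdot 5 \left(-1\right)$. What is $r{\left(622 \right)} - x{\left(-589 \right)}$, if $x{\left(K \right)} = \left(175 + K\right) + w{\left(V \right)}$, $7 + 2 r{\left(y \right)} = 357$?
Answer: $589$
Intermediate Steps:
$r{\left(y \right)} = 175$ ($r{\left(y \right)} = - \frac{7}{2} + \frac{1}{2} \cdot 357 = - \frac{7}{2} + \frac{357}{2} = 175$)
$V = -15$ ($V = 15 \left(-1\right) = -15$)
$w{\left(H \right)} = 0$
$x{\left(K \right)} = 175 + K$ ($x{\left(K \right)} = \left(175 + K\right) + 0 = 175 + K$)
$r{\left(622 \right)} - x{\left(-589 \right)} = 175 - \left(175 - 589\right) = 175 - -414 = 175 + 414 = 589$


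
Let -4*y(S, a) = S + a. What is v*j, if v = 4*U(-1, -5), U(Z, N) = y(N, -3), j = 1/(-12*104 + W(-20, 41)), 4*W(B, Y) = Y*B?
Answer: -8/1453 ≈ -0.0055059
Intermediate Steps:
W(B, Y) = B*Y/4 (W(B, Y) = (Y*B)/4 = (B*Y)/4 = B*Y/4)
y(S, a) = -S/4 - a/4 (y(S, a) = -(S + a)/4 = -S/4 - a/4)
j = -1/1453 (j = 1/(-12*104 + (1/4)*(-20)*41) = 1/(-1248 - 205) = 1/(-1453) = -1/1453 ≈ -0.00068823)
U(Z, N) = 3/4 - N/4 (U(Z, N) = -N/4 - 1/4*(-3) = -N/4 + 3/4 = 3/4 - N/4)
v = 8 (v = 4*(3/4 - 1/4*(-5)) = 4*(3/4 + 5/4) = 4*2 = 8)
v*j = 8*(-1/1453) = -8/1453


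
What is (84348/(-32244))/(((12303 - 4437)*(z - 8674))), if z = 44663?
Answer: -781/84517935182 ≈ -9.2406e-9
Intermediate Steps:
(84348/(-32244))/(((12303 - 4437)*(z - 8674))) = (84348/(-32244))/(((12303 - 4437)*(44663 - 8674))) = (84348*(-1/32244))/((7866*35989)) = -7029/2687/283089474 = -7029/2687*1/283089474 = -781/84517935182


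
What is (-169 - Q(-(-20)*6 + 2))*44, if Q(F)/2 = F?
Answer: -18172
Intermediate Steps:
Q(F) = 2*F
(-169 - Q(-(-20)*6 + 2))*44 = (-169 - 2*(-(-20)*6 + 2))*44 = (-169 - 2*(-5*(-24) + 2))*44 = (-169 - 2*(120 + 2))*44 = (-169 - 2*122)*44 = (-169 - 1*244)*44 = (-169 - 244)*44 = -413*44 = -18172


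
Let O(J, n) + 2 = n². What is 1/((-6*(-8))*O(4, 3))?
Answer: 1/336 ≈ 0.0029762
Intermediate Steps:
O(J, n) = -2 + n²
1/((-6*(-8))*O(4, 3)) = 1/((-6*(-8))*(-2 + 3²)) = 1/(48*(-2 + 9)) = 1/(48*7) = 1/336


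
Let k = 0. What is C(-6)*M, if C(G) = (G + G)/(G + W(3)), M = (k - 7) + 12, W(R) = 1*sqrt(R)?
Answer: 120/11 + 20*sqrt(3)/11 ≈ 14.058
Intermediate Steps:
W(R) = sqrt(R)
M = 5 (M = (0 - 7) + 12 = -7 + 12 = 5)
C(G) = 2*G/(G + sqrt(3)) (C(G) = (G + G)/(G + sqrt(3)) = (2*G)/(G + sqrt(3)) = 2*G/(G + sqrt(3)))
C(-6)*M = (2*(-6)/(-6 + sqrt(3)))*5 = -12/(-6 + sqrt(3))*5 = -60/(-6 + sqrt(3))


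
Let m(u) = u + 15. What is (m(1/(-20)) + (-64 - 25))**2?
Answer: 2193361/400 ≈ 5483.4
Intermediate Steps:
m(u) = 15 + u
(m(1/(-20)) + (-64 - 25))**2 = ((15 + 1/(-20)) + (-64 - 25))**2 = ((15 - 1/20) - 89)**2 = (299/20 - 89)**2 = (-1481/20)**2 = 2193361/400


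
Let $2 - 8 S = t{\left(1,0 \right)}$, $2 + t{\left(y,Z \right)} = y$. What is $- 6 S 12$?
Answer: $-27$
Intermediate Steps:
$t{\left(y,Z \right)} = -2 + y$
$S = \frac{3}{8}$ ($S = \frac{1}{4} - \frac{-2 + 1}{8} = \frac{1}{4} - - \frac{1}{8} = \frac{1}{4} + \frac{1}{8} = \frac{3}{8} \approx 0.375$)
$- 6 S 12 = \left(-6\right) \frac{3}{8} \cdot 12 = \left(- \frac{9}{4}\right) 12 = -27$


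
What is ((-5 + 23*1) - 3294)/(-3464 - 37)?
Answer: 364/389 ≈ 0.93573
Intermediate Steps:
((-5 + 23*1) - 3294)/(-3464 - 37) = ((-5 + 23) - 3294)/(-3501) = (18 - 3294)*(-1/3501) = -3276*(-1/3501) = 364/389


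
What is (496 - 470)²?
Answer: 676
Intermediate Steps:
(496 - 470)² = 26² = 676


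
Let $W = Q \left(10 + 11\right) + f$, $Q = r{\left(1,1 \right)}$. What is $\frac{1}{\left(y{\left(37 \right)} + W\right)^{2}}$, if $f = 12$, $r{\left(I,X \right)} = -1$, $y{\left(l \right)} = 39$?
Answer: $\frac{1}{900} \approx 0.0011111$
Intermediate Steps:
$Q = -1$
$W = -9$ ($W = - (10 + 11) + 12 = \left(-1\right) 21 + 12 = -21 + 12 = -9$)
$\frac{1}{\left(y{\left(37 \right)} + W\right)^{2}} = \frac{1}{\left(39 - 9\right)^{2}} = \frac{1}{30^{2}} = \frac{1}{900}$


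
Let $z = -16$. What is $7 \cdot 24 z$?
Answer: $-2688$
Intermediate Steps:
$7 \cdot 24 z = 7 \cdot 24 \left(-16\right) = 168 \left(-16\right) = -2688$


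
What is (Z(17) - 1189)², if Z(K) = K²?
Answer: 810000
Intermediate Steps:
(Z(17) - 1189)² = (17² - 1189)² = (289 - 1189)² = (-900)² = 810000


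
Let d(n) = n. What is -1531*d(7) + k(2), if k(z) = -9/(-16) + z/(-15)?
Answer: -2571977/240 ≈ -10717.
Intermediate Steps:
k(z) = 9/16 - z/15 (k(z) = -9*(-1/16) + z*(-1/15) = 9/16 - z/15)
-1531*d(7) + k(2) = -1531*7 + (9/16 - 1/15*2) = -10717 + (9/16 - 2/15) = -10717 + 103/240 = -2571977/240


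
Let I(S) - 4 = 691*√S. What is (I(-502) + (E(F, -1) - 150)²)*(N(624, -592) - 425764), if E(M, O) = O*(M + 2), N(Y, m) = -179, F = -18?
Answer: -7649936280 - 294326613*I*√502 ≈ -7.6499e+9 - 6.5945e+9*I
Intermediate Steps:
E(M, O) = O*(2 + M)
I(S) = 4 + 691*√S
(I(-502) + (E(F, -1) - 150)²)*(N(624, -592) - 425764) = ((4 + 691*√(-502)) + (-(2 - 18) - 150)²)*(-179 - 425764) = ((4 + 691*(I*√502)) + (-1*(-16) - 150)²)*(-425943) = ((4 + 691*I*√502) + (16 - 150)²)*(-425943) = ((4 + 691*I*√502) + (-134)²)*(-425943) = ((4 + 691*I*√502) + 17956)*(-425943) = (17960 + 691*I*√502)*(-425943) = -7649936280 - 294326613*I*√502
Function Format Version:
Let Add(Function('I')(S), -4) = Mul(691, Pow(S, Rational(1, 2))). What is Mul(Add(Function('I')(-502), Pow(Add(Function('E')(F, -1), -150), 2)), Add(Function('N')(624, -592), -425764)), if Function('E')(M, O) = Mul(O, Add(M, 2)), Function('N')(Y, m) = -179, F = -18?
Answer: Add(-7649936280, Mul(-294326613, I, Pow(502, Rational(1, 2)))) ≈ Add(-7.6499e+9, Mul(-6.5945e+9, I))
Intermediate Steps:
Function('E')(M, O) = Mul(O, Add(2, M))
Function('I')(S) = Add(4, Mul(691, Pow(S, Rational(1, 2))))
Mul(Add(Function('I')(-502), Pow(Add(Function('E')(F, -1), -150), 2)), Add(Function('N')(624, -592), -425764)) = Mul(Add(Add(4, Mul(691, Pow(-502, Rational(1, 2)))), Pow(Add(Mul(-1, Add(2, -18)), -150), 2)), Add(-179, -425764)) = Mul(Add(Add(4, Mul(691, Mul(I, Pow(502, Rational(1, 2))))), Pow(Add(Mul(-1, -16), -150), 2)), -425943) = Mul(Add(Add(4, Mul(691, I, Pow(502, Rational(1, 2)))), Pow(Add(16, -150), 2)), -425943) = Mul(Add(Add(4, Mul(691, I, Pow(502, Rational(1, 2)))), Pow(-134, 2)), -425943) = Mul(Add(Add(4, Mul(691, I, Pow(502, Rational(1, 2)))), 17956), -425943) = Mul(Add(17960, Mul(691, I, Pow(502, Rational(1, 2)))), -425943) = Add(-7649936280, Mul(-294326613, I, Pow(502, Rational(1, 2))))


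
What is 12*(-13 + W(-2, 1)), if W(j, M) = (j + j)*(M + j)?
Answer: -108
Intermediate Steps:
W(j, M) = 2*j*(M + j) (W(j, M) = (2*j)*(M + j) = 2*j*(M + j))
12*(-13 + W(-2, 1)) = 12*(-13 + 2*(-2)*(1 - 2)) = 12*(-13 + 2*(-2)*(-1)) = 12*(-13 + 4) = 12*(-9) = -108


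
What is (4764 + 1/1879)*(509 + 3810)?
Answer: 38661774683/1879 ≈ 2.0576e+7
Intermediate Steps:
(4764 + 1/1879)*(509 + 3810) = (4764 + 1/1879)*4319 = (8951557/1879)*4319 = 38661774683/1879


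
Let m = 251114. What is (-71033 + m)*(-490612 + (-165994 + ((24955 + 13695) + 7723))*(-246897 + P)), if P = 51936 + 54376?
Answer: 3028319111781513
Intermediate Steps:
P = 106312
(-71033 + m)*(-490612 + (-165994 + ((24955 + 13695) + 7723))*(-246897 + P)) = (-71033 + 251114)*(-490612 + (-165994 + ((24955 + 13695) + 7723))*(-246897 + 106312)) = 180081*(-490612 + (-165994 + (38650 + 7723))*(-140585)) = 180081*(-490612 + (-165994 + 46373)*(-140585)) = 180081*(-490612 - 119621*(-140585)) = 180081*(-490612 + 16816918285) = 180081*16816427673 = 3028319111781513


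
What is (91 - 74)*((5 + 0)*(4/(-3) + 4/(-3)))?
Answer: -680/3 ≈ -226.67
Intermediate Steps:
(91 - 74)*((5 + 0)*(4/(-3) + 4/(-3))) = 17*(5*(4*(-⅓) + 4*(-⅓))) = 17*(5*(-4/3 - 4/3)) = 17*(5*(-8/3)) = 17*(-40/3) = -680/3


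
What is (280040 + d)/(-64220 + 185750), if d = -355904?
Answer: -12644/20255 ≈ -0.62424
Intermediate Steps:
(280040 + d)/(-64220 + 185750) = (280040 - 355904)/(-64220 + 185750) = -75864/121530 = -75864*1/121530 = -12644/20255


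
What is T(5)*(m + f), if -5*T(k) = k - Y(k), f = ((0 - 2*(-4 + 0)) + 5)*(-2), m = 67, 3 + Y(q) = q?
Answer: -123/5 ≈ -24.600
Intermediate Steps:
Y(q) = -3 + q
f = -26 (f = ((0 - 2*(-4)) + 5)*(-2) = ((0 + 8) + 5)*(-2) = (8 + 5)*(-2) = 13*(-2) = -26)
T(k) = -⅗ (T(k) = -(k - (-3 + k))/5 = -(k + (3 - k))/5 = -⅕*3 = -⅗)
T(5)*(m + f) = -3*(67 - 26)/5 = -⅗*41 = -123/5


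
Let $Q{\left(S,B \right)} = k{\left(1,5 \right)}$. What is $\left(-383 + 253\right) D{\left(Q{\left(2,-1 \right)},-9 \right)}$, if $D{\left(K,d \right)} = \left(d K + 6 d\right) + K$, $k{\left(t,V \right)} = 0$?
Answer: $7020$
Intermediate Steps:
$Q{\left(S,B \right)} = 0$
$D{\left(K,d \right)} = K + 6 d + K d$ ($D{\left(K,d \right)} = \left(K d + 6 d\right) + K = \left(6 d + K d\right) + K = K + 6 d + K d$)
$\left(-383 + 253\right) D{\left(Q{\left(2,-1 \right)},-9 \right)} = \left(-383 + 253\right) \left(0 + 6 \left(-9\right) + 0 \left(-9\right)\right) = - 130 \left(0 - 54 + 0\right) = \left(-130\right) \left(-54\right) = 7020$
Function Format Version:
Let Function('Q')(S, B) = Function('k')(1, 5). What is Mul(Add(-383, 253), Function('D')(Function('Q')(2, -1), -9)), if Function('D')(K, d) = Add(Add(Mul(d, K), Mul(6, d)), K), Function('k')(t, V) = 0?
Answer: 7020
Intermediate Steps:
Function('Q')(S, B) = 0
Function('D')(K, d) = Add(K, Mul(6, d), Mul(K, d)) (Function('D')(K, d) = Add(Add(Mul(K, d), Mul(6, d)), K) = Add(Add(Mul(6, d), Mul(K, d)), K) = Add(K, Mul(6, d), Mul(K, d)))
Mul(Add(-383, 253), Function('D')(Function('Q')(2, -1), -9)) = Mul(Add(-383, 253), Add(0, Mul(6, -9), Mul(0, -9))) = Mul(-130, Add(0, -54, 0)) = Mul(-130, -54) = 7020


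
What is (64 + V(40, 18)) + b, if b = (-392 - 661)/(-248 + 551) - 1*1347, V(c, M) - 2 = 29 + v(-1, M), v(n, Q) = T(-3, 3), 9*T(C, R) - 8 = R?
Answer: -1140116/909 ≈ -1254.3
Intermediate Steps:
T(C, R) = 8/9 + R/9
v(n, Q) = 11/9 (v(n, Q) = 8/9 + (⅑)*3 = 8/9 + ⅓ = 11/9)
V(c, M) = 290/9 (V(c, M) = 2 + (29 + 11/9) = 2 + 272/9 = 290/9)
b = -136398/101 (b = -1053/303 - 1347 = -1053*1/303 - 1347 = -351/101 - 1347 = -136398/101 ≈ -1350.5)
(64 + V(40, 18)) + b = (64 + 290/9) - 136398/101 = 866/9 - 136398/101 = -1140116/909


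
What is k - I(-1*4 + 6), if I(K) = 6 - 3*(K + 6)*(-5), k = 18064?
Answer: 17938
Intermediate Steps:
I(K) = 96 + 15*K (I(K) = 6 - 3*(6 + K)*(-5) = 6 + (-18 - 3*K)*(-5) = 6 + (90 + 15*K) = 96 + 15*K)
k - I(-1*4 + 6) = 18064 - (96 + 15*(-1*4 + 6)) = 18064 - (96 + 15*(-4 + 6)) = 18064 - (96 + 15*2) = 18064 - (96 + 30) = 18064 - 1*126 = 18064 - 126 = 17938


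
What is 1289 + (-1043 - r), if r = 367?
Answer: -121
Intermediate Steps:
1289 + (-1043 - r) = 1289 + (-1043 - 1*367) = 1289 + (-1043 - 367) = 1289 - 1410 = -121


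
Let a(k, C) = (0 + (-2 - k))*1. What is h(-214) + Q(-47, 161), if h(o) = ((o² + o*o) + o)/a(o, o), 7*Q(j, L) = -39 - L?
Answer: 298623/742 ≈ 402.46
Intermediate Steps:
Q(j, L) = -39/7 - L/7 (Q(j, L) = (-39 - L)/7 = -39/7 - L/7)
a(k, C) = -2 - k (a(k, C) = (-2 - k)*1 = -2 - k)
h(o) = (o + 2*o²)/(-2 - o) (h(o) = ((o² + o*o) + o)/(-2 - o) = ((o² + o²) + o)/(-2 - o) = (2*o² + o)/(-2 - o) = (o + 2*o²)/(-2 - o))
h(-214) + Q(-47, 161) = -1*(-214)*(1 + 2*(-214))/(2 - 214) + (-39/7 - ⅐*161) = -1*(-214)*(1 - 428)/(-212) + (-39/7 - 23) = -1*(-214)*(-1/212)*(-427) - 200/7 = 45689/106 - 200/7 = 298623/742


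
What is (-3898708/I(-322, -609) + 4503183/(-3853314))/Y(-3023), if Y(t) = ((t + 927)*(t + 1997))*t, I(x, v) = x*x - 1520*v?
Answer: 1638196715327/2148814451779562960064 ≈ 7.6237e-10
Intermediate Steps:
I(x, v) = x**2 - 1520*v
Y(t) = t*(927 + t)*(1997 + t) (Y(t) = ((927 + t)*(1997 + t))*t = t*(927 + t)*(1997 + t))
(-3898708/I(-322, -609) + 4503183/(-3853314))/Y(-3023) = (-3898708/((-322)**2 - 1520*(-609)) + 4503183/(-3853314))/((-3023*(1851219 + (-3023)**2 + 2924*(-3023)))) = (-3898708/(103684 + 925680) + 4503183*(-1/3853314))/((-3023*(1851219 + 9138529 - 8839252))) = (-3898708/1029364 - 1501061/1284438)/((-3023*2150496)) = (-3898708*1/1029364 - 1501061/1284438)/(-6500949408) = (-974677/257341 - 1501061/1284438)*(-1/6500949408) = -1638196715327/330538559358*(-1/6500949408) = 1638196715327/2148814451779562960064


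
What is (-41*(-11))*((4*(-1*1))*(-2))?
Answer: 3608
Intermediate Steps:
(-41*(-11))*((4*(-1*1))*(-2)) = 451*((4*(-1))*(-2)) = 451*(-4*(-2)) = 451*8 = 3608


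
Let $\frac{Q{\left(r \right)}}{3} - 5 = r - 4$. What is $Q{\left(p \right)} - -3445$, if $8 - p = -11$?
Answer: $3505$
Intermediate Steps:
$p = 19$ ($p = 8 - -11 = 8 + 11 = 19$)
$Q{\left(r \right)} = 3 + 3 r$ ($Q{\left(r \right)} = 15 + 3 \left(r - 4\right) = 15 + 3 \left(-4 + r\right) = 15 + \left(-12 + 3 r\right) = 3 + 3 r$)
$Q{\left(p \right)} - -3445 = \left(3 + 3 \cdot 19\right) - -3445 = \left(3 + 57\right) + 3445 = 60 + 3445 = 3505$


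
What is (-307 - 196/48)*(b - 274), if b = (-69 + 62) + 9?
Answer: 253844/3 ≈ 84615.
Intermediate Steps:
b = 2 (b = -7 + 9 = 2)
(-307 - 196/48)*(b - 274) = (-307 - 196/48)*(2 - 274) = (-307 - 196*1/48)*(-272) = (-307 - 49/12)*(-272) = -3733/12*(-272) = 253844/3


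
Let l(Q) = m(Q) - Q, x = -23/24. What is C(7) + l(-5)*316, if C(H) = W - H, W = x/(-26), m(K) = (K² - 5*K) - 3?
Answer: 10249223/624 ≈ 16425.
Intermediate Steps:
x = -23/24 (x = -23*1/24 = -23/24 ≈ -0.95833)
m(K) = -3 + K² - 5*K
W = 23/624 (W = -23/24/(-26) = -23/24*(-1/26) = 23/624 ≈ 0.036859)
C(H) = 23/624 - H
l(Q) = -3 + Q² - 6*Q (l(Q) = (-3 + Q² - 5*Q) - Q = -3 + Q² - 6*Q)
C(7) + l(-5)*316 = (23/624 - 1*7) + (-3 + (-5)² - 6*(-5))*316 = (23/624 - 7) + (-3 + 25 + 30)*316 = -4345/624 + 52*316 = -4345/624 + 16432 = 10249223/624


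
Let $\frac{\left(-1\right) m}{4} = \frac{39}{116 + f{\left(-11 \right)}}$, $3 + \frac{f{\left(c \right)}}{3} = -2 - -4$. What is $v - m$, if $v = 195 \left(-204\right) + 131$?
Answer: $- \frac{4480181}{113} \approx -39648.0$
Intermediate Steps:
$f{\left(c \right)} = -3$ ($f{\left(c \right)} = -9 + 3 \left(-2 - -4\right) = -9 + 3 \left(-2 + 4\right) = -9 + 3 \cdot 2 = -9 + 6 = -3$)
$v = -39649$ ($v = -39780 + 131 = -39649$)
$m = - \frac{156}{113}$ ($m = - 4 \frac{39}{116 - 3} = - 4 \cdot \frac{39}{113} = - 4 \cdot 39 \cdot \frac{1}{113} = \left(-4\right) \frac{39}{113} = - \frac{156}{113} \approx -1.3805$)
$v - m = -39649 - - \frac{156}{113} = -39649 + \frac{156}{113} = - \frac{4480181}{113}$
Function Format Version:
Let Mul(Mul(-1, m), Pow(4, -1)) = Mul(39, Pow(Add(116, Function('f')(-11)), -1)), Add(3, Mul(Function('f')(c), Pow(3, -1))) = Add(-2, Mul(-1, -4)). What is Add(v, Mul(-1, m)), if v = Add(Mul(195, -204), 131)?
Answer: Rational(-4480181, 113) ≈ -39648.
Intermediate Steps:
Function('f')(c) = -3 (Function('f')(c) = Add(-9, Mul(3, Add(-2, Mul(-1, -4)))) = Add(-9, Mul(3, Add(-2, 4))) = Add(-9, Mul(3, 2)) = Add(-9, 6) = -3)
v = -39649 (v = Add(-39780, 131) = -39649)
m = Rational(-156, 113) (m = Mul(-4, Mul(39, Pow(Add(116, -3), -1))) = Mul(-4, Mul(39, Pow(113, -1))) = Mul(-4, Mul(39, Rational(1, 113))) = Mul(-4, Rational(39, 113)) = Rational(-156, 113) ≈ -1.3805)
Add(v, Mul(-1, m)) = Add(-39649, Mul(-1, Rational(-156, 113))) = Add(-39649, Rational(156, 113)) = Rational(-4480181, 113)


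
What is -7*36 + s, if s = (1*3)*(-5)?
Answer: -267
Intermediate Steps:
s = -15 (s = 3*(-5) = -15)
-7*36 + s = -7*36 - 15 = -252 - 15 = -267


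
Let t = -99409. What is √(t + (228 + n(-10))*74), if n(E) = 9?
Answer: I*√81871 ≈ 286.13*I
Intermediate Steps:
√(t + (228 + n(-10))*74) = √(-99409 + (228 + 9)*74) = √(-99409 + 237*74) = √(-99409 + 17538) = √(-81871) = I*√81871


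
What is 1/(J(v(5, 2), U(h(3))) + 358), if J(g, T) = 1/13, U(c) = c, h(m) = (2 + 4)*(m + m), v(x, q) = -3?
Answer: 13/4655 ≈ 0.0027927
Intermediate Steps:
h(m) = 12*m (h(m) = 6*(2*m) = 12*m)
J(g, T) = 1/13
1/(J(v(5, 2), U(h(3))) + 358) = 1/(1/13 + 358) = 1/(4655/13) = 13/4655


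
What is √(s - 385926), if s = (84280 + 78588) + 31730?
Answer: 4*I*√11958 ≈ 437.41*I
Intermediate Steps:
s = 194598 (s = 162868 + 31730 = 194598)
√(s - 385926) = √(194598 - 385926) = √(-191328) = 4*I*√11958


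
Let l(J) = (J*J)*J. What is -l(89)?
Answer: -704969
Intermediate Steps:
l(J) = J³ (l(J) = J²*J = J³)
-l(89) = -1*89³ = -1*704969 = -704969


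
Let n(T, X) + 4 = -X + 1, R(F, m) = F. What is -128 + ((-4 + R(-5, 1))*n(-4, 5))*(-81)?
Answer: -5960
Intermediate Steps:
n(T, X) = -3 - X (n(T, X) = -4 + (-X + 1) = -4 + (1 - X) = -3 - X)
-128 + ((-4 + R(-5, 1))*n(-4, 5))*(-81) = -128 + ((-4 - 5)*(-3 - 1*5))*(-81) = -128 - 9*(-3 - 5)*(-81) = -128 - 9*(-8)*(-81) = -128 + 72*(-81) = -128 - 5832 = -5960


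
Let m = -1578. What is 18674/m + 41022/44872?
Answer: -193301753/17702004 ≈ -10.920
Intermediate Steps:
18674/m + 41022/44872 = 18674/(-1578) + 41022/44872 = 18674*(-1/1578) + 41022*(1/44872) = -9337/789 + 20511/22436 = -193301753/17702004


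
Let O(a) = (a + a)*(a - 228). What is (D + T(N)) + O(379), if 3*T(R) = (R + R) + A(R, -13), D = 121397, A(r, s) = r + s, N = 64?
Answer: 707744/3 ≈ 2.3591e+5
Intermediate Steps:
O(a) = 2*a*(-228 + a) (O(a) = (2*a)*(-228 + a) = 2*a*(-228 + a))
T(R) = -13/3 + R (T(R) = ((R + R) + (R - 13))/3 = (2*R + (-13 + R))/3 = (-13 + 3*R)/3 = -13/3 + R)
(D + T(N)) + O(379) = (121397 + (-13/3 + 64)) + 2*379*(-228 + 379) = (121397 + 179/3) + 2*379*151 = 364370/3 + 114458 = 707744/3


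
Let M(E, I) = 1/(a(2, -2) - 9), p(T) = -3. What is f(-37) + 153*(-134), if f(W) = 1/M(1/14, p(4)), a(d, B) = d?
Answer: -20509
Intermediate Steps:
M(E, I) = -⅐ (M(E, I) = 1/(2 - 9) = 1/(-7) = -⅐)
f(W) = -7 (f(W) = 1/(-⅐) = -7)
f(-37) + 153*(-134) = -7 + 153*(-134) = -7 - 20502 = -20509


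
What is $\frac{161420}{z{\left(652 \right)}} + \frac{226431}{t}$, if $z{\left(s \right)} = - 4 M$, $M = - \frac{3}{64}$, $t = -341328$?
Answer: $\frac{293851324289}{341328} \approx 8.6091 \cdot 10^{5}$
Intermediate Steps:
$M = - \frac{3}{64}$ ($M = \left(-3\right) \frac{1}{64} = - \frac{3}{64} \approx -0.046875$)
$z{\left(s \right)} = \frac{3}{16}$ ($z{\left(s \right)} = \left(-4\right) \left(- \frac{3}{64}\right) = \frac{3}{16}$)
$\frac{161420}{z{\left(652 \right)}} + \frac{226431}{t} = \frac{161420}{\frac{3}{16}} + \frac{226431}{-341328} = 161420 \cdot \frac{16}{3} + 226431 \left(- \frac{1}{341328}\right) = \frac{2582720}{3} - \frac{75477}{113776} = \frac{293851324289}{341328}$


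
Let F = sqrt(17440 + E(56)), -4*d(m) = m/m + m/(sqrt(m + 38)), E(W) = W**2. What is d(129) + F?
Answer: -1/4 + 4*sqrt(1286) - 129*sqrt(167)/668 ≈ 140.70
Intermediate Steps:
d(m) = -1/4 - m/(4*sqrt(38 + m)) (d(m) = -(m/m + m/(sqrt(m + 38)))/4 = -(1 + m/(sqrt(38 + m)))/4 = -(1 + m/sqrt(38 + m))/4 = -1/4 - m/(4*sqrt(38 + m)))
F = 4*sqrt(1286) (F = sqrt(17440 + 56**2) = sqrt(17440 + 3136) = sqrt(20576) = 4*sqrt(1286) ≈ 143.44)
d(129) + F = (-1/4 - 1/4*129/sqrt(38 + 129)) + 4*sqrt(1286) = (-1/4 - 1/4*129/sqrt(167)) + 4*sqrt(1286) = (-1/4 - 1/4*129*sqrt(167)/167) + 4*sqrt(1286) = (-1/4 - 129*sqrt(167)/668) + 4*sqrt(1286) = -1/4 + 4*sqrt(1286) - 129*sqrt(167)/668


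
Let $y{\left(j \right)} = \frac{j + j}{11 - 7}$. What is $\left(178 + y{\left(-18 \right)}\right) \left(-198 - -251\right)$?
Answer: $8957$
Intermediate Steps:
$y{\left(j \right)} = \frac{j}{2}$ ($y{\left(j \right)} = \frac{2 j}{4} = 2 j \frac{1}{4} = \frac{j}{2}$)
$\left(178 + y{\left(-18 \right)}\right) \left(-198 - -251\right) = \left(178 + \frac{1}{2} \left(-18\right)\right) \left(-198 - -251\right) = \left(178 - 9\right) \left(-198 + 251\right) = 169 \cdot 53 = 8957$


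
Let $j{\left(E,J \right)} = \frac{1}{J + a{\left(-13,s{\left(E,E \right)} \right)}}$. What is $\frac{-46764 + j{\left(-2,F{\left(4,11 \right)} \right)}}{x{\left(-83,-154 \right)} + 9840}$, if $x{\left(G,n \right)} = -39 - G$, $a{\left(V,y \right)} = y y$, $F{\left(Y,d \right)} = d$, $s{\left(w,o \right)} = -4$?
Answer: $- \frac{1262627}{266868} \approx -4.7313$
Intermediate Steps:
$a{\left(V,y \right)} = y^{2}$
$j{\left(E,J \right)} = \frac{1}{16 + J}$ ($j{\left(E,J \right)} = \frac{1}{J + \left(-4\right)^{2}} = \frac{1}{J + 16} = \frac{1}{16 + J}$)
$\frac{-46764 + j{\left(-2,F{\left(4,11 \right)} \right)}}{x{\left(-83,-154 \right)} + 9840} = \frac{-46764 + \frac{1}{16 + 11}}{\left(-39 - -83\right) + 9840} = \frac{-46764 + \frac{1}{27}}{\left(-39 + 83\right) + 9840} = \frac{-46764 + \frac{1}{27}}{44 + 9840} = - \frac{1262627}{27 \cdot 9884} = \left(- \frac{1262627}{27}\right) \frac{1}{9884} = - \frac{1262627}{266868}$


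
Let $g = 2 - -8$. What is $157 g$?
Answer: $1570$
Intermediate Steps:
$g = 10$ ($g = 2 + 8 = 10$)
$157 g = 157 \cdot 10 = 1570$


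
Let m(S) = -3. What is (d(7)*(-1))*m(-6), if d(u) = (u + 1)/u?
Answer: 24/7 ≈ 3.4286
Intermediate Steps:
d(u) = (1 + u)/u
(d(7)*(-1))*m(-6) = (((1 + 7)/7)*(-1))*(-3) = (((⅐)*8)*(-1))*(-3) = ((8/7)*(-1))*(-3) = -8/7*(-3) = 24/7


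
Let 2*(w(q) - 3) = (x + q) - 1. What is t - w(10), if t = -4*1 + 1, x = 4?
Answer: -25/2 ≈ -12.500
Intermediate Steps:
t = -3 (t = -4 + 1 = -3)
w(q) = 9/2 + q/2 (w(q) = 3 + ((4 + q) - 1)/2 = 3 + (3 + q)/2 = 3 + (3/2 + q/2) = 9/2 + q/2)
t - w(10) = -3 - (9/2 + (½)*10) = -3 - (9/2 + 5) = -3 - 1*19/2 = -3 - 19/2 = -25/2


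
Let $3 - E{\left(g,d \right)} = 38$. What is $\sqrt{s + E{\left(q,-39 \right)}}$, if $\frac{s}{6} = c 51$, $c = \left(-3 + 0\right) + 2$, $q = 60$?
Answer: $i \sqrt{341} \approx 18.466 i$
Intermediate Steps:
$E{\left(g,d \right)} = -35$ ($E{\left(g,d \right)} = 3 - 38 = -35$)
$c = -1$ ($c = -3 + 2 = -1$)
$s = -306$ ($s = 6 \left(\left(-1\right) 51\right) = 6 \left(-51\right) = -306$)
$\sqrt{s + E{\left(q,-39 \right)}} = \sqrt{-306 - 35} = \sqrt{-341} = i \sqrt{341}$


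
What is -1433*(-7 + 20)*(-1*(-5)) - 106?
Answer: -93251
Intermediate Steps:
-1433*(-7 + 20)*(-1*(-5)) - 106 = -18629*5 - 106 = -1433*65 - 106 = -93145 - 106 = -93251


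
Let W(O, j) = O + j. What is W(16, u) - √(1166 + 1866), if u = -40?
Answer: -24 - 2*√758 ≈ -79.064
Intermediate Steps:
W(16, u) - √(1166 + 1866) = (16 - 40) - √(1166 + 1866) = -24 - √3032 = -24 - 2*√758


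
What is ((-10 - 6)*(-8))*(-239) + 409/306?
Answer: -9360743/306 ≈ -30591.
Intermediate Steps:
((-10 - 6)*(-8))*(-239) + 409/306 = -16*(-8)*(-239) + 409*(1/306) = 128*(-239) + 409/306 = -30592 + 409/306 = -9360743/306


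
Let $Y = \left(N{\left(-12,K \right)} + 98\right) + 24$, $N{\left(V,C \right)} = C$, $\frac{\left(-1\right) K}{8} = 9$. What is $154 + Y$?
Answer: $204$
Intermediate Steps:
$K = -72$ ($K = \left(-8\right) 9 = -72$)
$Y = 50$ ($Y = \left(-72 + 98\right) + 24 = 26 + 24 = 50$)
$154 + Y = 154 + 50 = 204$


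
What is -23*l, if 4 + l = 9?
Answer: -115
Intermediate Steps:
l = 5 (l = -4 + 9 = 5)
-23*l = -23*5 = -115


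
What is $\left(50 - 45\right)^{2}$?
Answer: $25$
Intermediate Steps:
$\left(50 - 45\right)^{2} = 5^{2} = 25$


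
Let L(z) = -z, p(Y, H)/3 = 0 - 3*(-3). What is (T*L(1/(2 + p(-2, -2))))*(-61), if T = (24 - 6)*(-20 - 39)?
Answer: -64782/29 ≈ -2233.9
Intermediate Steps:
p(Y, H) = 27 (p(Y, H) = 3*(0 - 3*(-3)) = 3*(0 + 9) = 3*9 = 27)
T = -1062 (T = 18*(-59) = -1062)
(T*L(1/(2 + p(-2, -2))))*(-61) = -(-1062)/(2 + 27)*(-61) = -(-1062)/29*(-61) = -1062*(-1/29)*(-61) = (1062/29)*(-61) = -64782/29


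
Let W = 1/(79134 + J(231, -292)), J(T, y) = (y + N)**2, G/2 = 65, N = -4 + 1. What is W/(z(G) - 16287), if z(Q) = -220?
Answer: -1/2742786613 ≈ -3.6459e-10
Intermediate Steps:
N = -3
G = 130 (G = 2*65 = 130)
J(T, y) = (-3 + y)**2 (J(T, y) = (y - 3)**2 = (-3 + y)**2)
W = 1/166159 (W = 1/(79134 + (-3 - 292)**2) = 1/(79134 + (-295)**2) = 1/(79134 + 87025) = 1/166159 ≈ 6.0183e-6)
W/(z(G) - 16287) = 1/(166159*(-220 - 16287)) = (1/166159)/(-16507) = (1/166159)*(-1/16507) = -1/2742786613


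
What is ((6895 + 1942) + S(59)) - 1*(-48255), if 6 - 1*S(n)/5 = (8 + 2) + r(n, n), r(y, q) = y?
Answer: 56777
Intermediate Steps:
S(n) = -20 - 5*n (S(n) = 30 - 5*((8 + 2) + n) = 30 - 5*(10 + n) = 30 + (-50 - 5*n) = -20 - 5*n)
((6895 + 1942) + S(59)) - 1*(-48255) = ((6895 + 1942) + (-20 - 5*59)) - 1*(-48255) = (8837 + (-20 - 295)) + 48255 = (8837 - 315) + 48255 = 8522 + 48255 = 56777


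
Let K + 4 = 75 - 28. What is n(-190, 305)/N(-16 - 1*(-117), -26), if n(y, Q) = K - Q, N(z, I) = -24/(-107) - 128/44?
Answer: 154187/1580 ≈ 97.587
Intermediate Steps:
N(z, I) = -3160/1177 (N(z, I) = -24*(-1/107) - 128*1/44 = 24/107 - 32/11 = -3160/1177)
K = 43 (K = -4 + (75 - 28) = -4 + 47 = 43)
n(y, Q) = 43 - Q
n(-190, 305)/N(-16 - 1*(-117), -26) = (43 - 1*305)/(-3160/1177) = (43 - 305)*(-1177/3160) = -262*(-1177/3160) = 154187/1580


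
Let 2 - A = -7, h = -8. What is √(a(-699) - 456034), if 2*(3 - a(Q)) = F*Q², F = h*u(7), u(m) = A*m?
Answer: √122671421 ≈ 11076.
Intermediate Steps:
A = 9 (A = 2 - 1*(-7) = 2 + 7 = 9)
u(m) = 9*m
F = -504 (F = -72*7 = -8*63 = -504)
a(Q) = 3 + 252*Q² (a(Q) = 3 - (-252)*Q² = 3 + 252*Q²)
√(a(-699) - 456034) = √((3 + 252*(-699)²) - 456034) = √((3 + 252*488601) - 456034) = √((3 + 123127452) - 456034) = √(123127455 - 456034) = √122671421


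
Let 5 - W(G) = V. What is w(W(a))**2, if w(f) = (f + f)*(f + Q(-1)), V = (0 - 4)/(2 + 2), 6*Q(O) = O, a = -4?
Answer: 4900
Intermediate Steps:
Q(O) = O/6
V = -1 (V = -4/4 = -4*1/4 = -1)
W(G) = 6 (W(G) = 5 - 1*(-1) = 5 + 1 = 6)
w(f) = 2*f*(-1/6 + f) (w(f) = (f + f)*(f + (1/6)*(-1)) = (2*f)*(f - 1/6) = (2*f)*(-1/6 + f) = 2*f*(-1/6 + f))
w(W(a))**2 = ((1/3)*6*(-1 + 6*6))**2 = ((1/3)*6*(-1 + 36))**2 = ((1/3)*6*35)**2 = 70**2 = 4900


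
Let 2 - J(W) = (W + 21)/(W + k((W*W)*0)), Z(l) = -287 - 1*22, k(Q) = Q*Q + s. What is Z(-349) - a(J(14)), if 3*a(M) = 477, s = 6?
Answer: -468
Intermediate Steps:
k(Q) = 6 + Q² (k(Q) = Q*Q + 6 = Q² + 6 = 6 + Q²)
Z(l) = -309 (Z(l) = -287 - 22 = -309)
J(W) = 2 - (21 + W)/(6 + W) (J(W) = 2 - (W + 21)/(W + (6 + ((W*W)*0)²)) = 2 - (21 + W)/(W + (6 + (W²*0)²)) = 2 - (21 + W)/(W + (6 + 0²)) = 2 - (21 + W)/(W + (6 + 0)) = 2 - (21 + W)/(W + 6) = 2 - (21 + W)/(6 + W))
a(M) = 159 (a(M) = (⅓)*477 = 159)
Z(-349) - a(J(14)) = -309 - 1*159 = -309 - 159 = -468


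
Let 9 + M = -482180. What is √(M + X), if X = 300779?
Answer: I*√181410 ≈ 425.92*I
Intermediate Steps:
M = -482189 (M = -9 - 482180 = -482189)
√(M + X) = √(-482189 + 300779) = √(-181410) = I*√181410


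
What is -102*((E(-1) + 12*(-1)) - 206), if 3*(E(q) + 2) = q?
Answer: 22474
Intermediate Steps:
E(q) = -2 + q/3
-102*((E(-1) + 12*(-1)) - 206) = -102*(((-2 + (1/3)*(-1)) + 12*(-1)) - 206) = -102*(((-2 - 1/3) - 12) - 206) = -102*((-7/3 - 12) - 206) = -102*(-43/3 - 206) = -102*(-661/3) = 22474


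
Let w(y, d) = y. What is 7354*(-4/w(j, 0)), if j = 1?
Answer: -29416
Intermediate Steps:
7354*(-4/w(j, 0)) = 7354*(-4/1) = 7354*(-4*1) = 7354*(-4) = -29416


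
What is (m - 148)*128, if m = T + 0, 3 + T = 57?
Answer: -12032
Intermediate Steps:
T = 54 (T = -3 + 57 = 54)
m = 54 (m = 54 + 0 = 54)
(m - 148)*128 = (54 - 148)*128 = -94*128 = -12032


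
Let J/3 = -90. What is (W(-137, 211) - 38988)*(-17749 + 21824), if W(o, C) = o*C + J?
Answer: -277772375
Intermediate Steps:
J = -270 (J = 3*(-90) = -270)
W(o, C) = -270 + C*o (W(o, C) = o*C - 270 = C*o - 270 = -270 + C*o)
(W(-137, 211) - 38988)*(-17749 + 21824) = ((-270 + 211*(-137)) - 38988)*(-17749 + 21824) = ((-270 - 28907) - 38988)*4075 = (-29177 - 38988)*4075 = -68165*4075 = -277772375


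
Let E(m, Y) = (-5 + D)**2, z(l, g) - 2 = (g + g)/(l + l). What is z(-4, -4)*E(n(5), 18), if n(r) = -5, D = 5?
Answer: 0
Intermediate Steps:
z(l, g) = 2 + g/l (z(l, g) = 2 + (g + g)/(l + l) = 2 + (2*g)/((2*l)) = 2 + (2*g)*(1/(2*l)) = 2 + g/l)
E(m, Y) = 0 (E(m, Y) = (-5 + 5)**2 = 0**2 = 0)
z(-4, -4)*E(n(5), 18) = (2 - 4/(-4))*0 = (2 - 4*(-1/4))*0 = (2 + 1)*0 = 3*0 = 0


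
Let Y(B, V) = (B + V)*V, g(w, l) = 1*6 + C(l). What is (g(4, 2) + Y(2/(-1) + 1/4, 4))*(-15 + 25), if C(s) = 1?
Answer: 160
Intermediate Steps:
g(w, l) = 7 (g(w, l) = 1*6 + 1 = 6 + 1 = 7)
Y(B, V) = V*(B + V)
(g(4, 2) + Y(2/(-1) + 1/4, 4))*(-15 + 25) = (7 + 4*((2/(-1) + 1/4) + 4))*(-15 + 25) = (7 + 4*((2*(-1) + 1*(1/4)) + 4))*10 = (7 + 4*((-2 + 1/4) + 4))*10 = (7 + 4*(-7/4 + 4))*10 = (7 + 4*(9/4))*10 = (7 + 9)*10 = 16*10 = 160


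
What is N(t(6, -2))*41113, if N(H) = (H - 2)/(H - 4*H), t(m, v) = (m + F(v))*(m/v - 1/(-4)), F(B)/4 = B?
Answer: -287791/33 ≈ -8720.9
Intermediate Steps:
F(B) = 4*B
t(m, v) = (¼ + m/v)*(m + 4*v) (t(m, v) = (m + 4*v)*(m/v - 1/(-4)) = (m + 4*v)*(m/v - 1*(-¼)) = (m + 4*v)*(m/v + ¼) = (m + 4*v)*(¼ + m/v) = (¼ + m/v)*(m + 4*v))
N(H) = -(-2 + H)/(3*H) (N(H) = (-2 + H)/((-3*H)) = (-2 + H)*(-1/(3*H)) = -(-2 + H)/(3*H))
N(t(6, -2))*41113 = ((2 - (-2 + (17/4)*6 + 6²/(-2)))/(3*(-2 + (17/4)*6 + 6²/(-2))))*41113 = ((2 - (-2 + 51/2 + 36*(-½)))/(3*(-2 + 51/2 + 36*(-½))))*41113 = ((2 - (-2 + 51/2 - 18))/(3*(-2 + 51/2 - 18)))*41113 = ((2 - 1*11/2)/(3*(11/2)))*41113 = ((⅓)*(2/11)*(2 - 11/2))*41113 = ((⅓)*(2/11)*(-7/2))*41113 = -7/33*41113 = -287791/33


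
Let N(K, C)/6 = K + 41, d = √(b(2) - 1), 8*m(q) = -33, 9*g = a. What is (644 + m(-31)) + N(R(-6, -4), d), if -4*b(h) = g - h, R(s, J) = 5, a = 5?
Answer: 7327/8 ≈ 915.88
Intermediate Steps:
g = 5/9 (g = (⅑)*5 = 5/9 ≈ 0.55556)
m(q) = -33/8 (m(q) = (⅛)*(-33) = -33/8)
b(h) = -5/36 + h/4 (b(h) = -(5/9 - h)/4 = -5/36 + h/4)
d = I*√23/6 (d = √((-5/36 + (¼)*2) - 1) = √((-5/36 + ½) - 1) = √(13/36 - 1) = √(-23/36) = I*√23/6 ≈ 0.7993*I)
N(K, C) = 246 + 6*K (N(K, C) = 6*(K + 41) = 6*(41 + K) = 246 + 6*K)
(644 + m(-31)) + N(R(-6, -4), d) = (644 - 33/8) + (246 + 6*5) = 5119/8 + (246 + 30) = 5119/8 + 276 = 7327/8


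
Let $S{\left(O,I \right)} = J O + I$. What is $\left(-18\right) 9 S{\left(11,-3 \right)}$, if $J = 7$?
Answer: $-11988$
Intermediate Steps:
$S{\left(O,I \right)} = I + 7 O$ ($S{\left(O,I \right)} = 7 O + I = I + 7 O$)
$\left(-18\right) 9 S{\left(11,-3 \right)} = \left(-18\right) 9 \left(-3 + 7 \cdot 11\right) = - 162 \left(-3 + 77\right) = \left(-162\right) 74 = -11988$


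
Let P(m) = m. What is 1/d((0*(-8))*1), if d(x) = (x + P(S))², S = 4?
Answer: 1/16 ≈ 0.062500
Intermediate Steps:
d(x) = (4 + x)² (d(x) = (x + 4)² = (4 + x)²)
1/d((0*(-8))*1) = 1/((4 + (0*(-8))*1)²) = 1/((4 + 0*1)²) = 1/((4 + 0)²) = 1/(4²) = 1/16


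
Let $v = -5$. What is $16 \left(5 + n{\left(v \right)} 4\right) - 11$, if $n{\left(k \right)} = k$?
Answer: $-251$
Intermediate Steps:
$16 \left(5 + n{\left(v \right)} 4\right) - 11 = 16 \left(5 - 20\right) - 11 = 16 \left(-15\right) - 11 = -240 - 11 = -251$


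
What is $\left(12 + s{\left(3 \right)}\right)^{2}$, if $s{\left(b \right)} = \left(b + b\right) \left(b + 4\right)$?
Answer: $2916$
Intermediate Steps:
$s{\left(b \right)} = 2 b \left(4 + b\right)$
$\left(12 + s{\left(3 \right)}\right)^{2} = \left(12 + 2 \cdot 3 \left(4 + 3\right)\right)^{2} = \left(12 + 2 \cdot 3 \cdot 7\right)^{2} = \left(12 + 42\right)^{2} = 54^{2} = 2916$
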